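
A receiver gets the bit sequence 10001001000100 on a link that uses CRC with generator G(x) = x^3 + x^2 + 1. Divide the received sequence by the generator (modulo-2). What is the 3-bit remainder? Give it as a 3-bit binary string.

Modulo-2 division of 10001001000100 by 1101:
  pos 0: 1000 XOR 1101 = 0101
  pos 1: 1011 XOR 1101 = 0110
  pos 2: 1100 XOR 1101 = 0001
  pos 5: 1010 XOR 1101 = 0111
  pos 6: 1110 XOR 1101 = 0011
  pos 8: 1101 XOR 1101 = 0000
Remainder = 000 (zero — the frame passes the CRC check).

000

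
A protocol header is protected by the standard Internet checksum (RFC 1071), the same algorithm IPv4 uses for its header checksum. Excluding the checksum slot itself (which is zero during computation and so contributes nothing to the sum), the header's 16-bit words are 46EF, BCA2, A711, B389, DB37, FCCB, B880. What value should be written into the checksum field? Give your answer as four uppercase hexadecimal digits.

One's-complement addition (fold any carry out of bit 15 back into bit 0):
  0x46EF + 0xBCA2 = 0x10391 → wrap carry → 0x0392
  0x0392 + 0xA711 = 0x0AAA3
  0xAAA3 + 0xB389 = 0x15E2C → wrap carry → 0x5E2D
  0x5E2D + 0xDB37 = 0x13964 → wrap carry → 0x3965
  0x3965 + 0xFCCB = 0x13630 → wrap carry → 0x3631
  0x3631 + 0xB880 = 0x0EEB1
One's-complement sum = 0xEEB1.
Checksum = ~0xEEB1 & 0xFFFF = 0x114E.

114E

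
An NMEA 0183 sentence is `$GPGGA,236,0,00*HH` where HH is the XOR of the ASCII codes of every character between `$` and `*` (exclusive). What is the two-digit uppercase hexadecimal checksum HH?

7D

XOR the ASCII codes of the payload characters:
  'G' = 0x47 → acc = 0x47
  'P' = 0x50 → acc = 0x17
  'G' = 0x47 → acc = 0x50
  'G' = 0x47 → acc = 0x17
  'A' = 0x41 → acc = 0x56
  ',' = 0x2C → acc = 0x7A
  '2' = 0x32 → acc = 0x48
  '3' = 0x33 → acc = 0x7B
  '6' = 0x36 → acc = 0x4D
  ',' = 0x2C → acc = 0x61
  '0' = 0x30 → acc = 0x51
  ',' = 0x2C → acc = 0x7D
  '0' = 0x30 → acc = 0x4D
  '0' = 0x30 → acc = 0x7D
Checksum = 0x7D.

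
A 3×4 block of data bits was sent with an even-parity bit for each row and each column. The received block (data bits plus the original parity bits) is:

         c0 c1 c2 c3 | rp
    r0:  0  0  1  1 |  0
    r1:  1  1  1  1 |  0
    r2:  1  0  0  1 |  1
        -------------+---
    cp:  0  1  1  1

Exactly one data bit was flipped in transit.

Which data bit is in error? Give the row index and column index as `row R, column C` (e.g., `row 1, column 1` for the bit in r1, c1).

row 2, column 2

Recompute each row's even parity and compare to rp:
  r0: data parity 0, sent rp 0 → ok
  r1: data parity 0, sent rp 0 → ok
  r2: data parity 0, sent rp 1 → mismatch
Recompute each column's even parity and compare to cp:
  c0: data parity 0, sent cp 0 → ok
  c1: data parity 1, sent cp 1 → ok
  c2: data parity 0, sent cp 1 → mismatch
  c3: data parity 1, sent cp 1 → ok
Exactly one row (r2) and one column (c2) fail → the flipped bit is at their intersection.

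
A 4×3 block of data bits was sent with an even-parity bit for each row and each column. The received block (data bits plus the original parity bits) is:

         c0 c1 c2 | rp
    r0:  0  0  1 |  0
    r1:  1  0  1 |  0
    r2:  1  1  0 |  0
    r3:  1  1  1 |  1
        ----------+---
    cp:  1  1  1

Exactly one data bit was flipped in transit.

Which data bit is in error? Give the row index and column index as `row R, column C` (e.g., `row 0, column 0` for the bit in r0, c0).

row 0, column 1

Recompute each row's even parity and compare to rp:
  r0: data parity 1, sent rp 0 → mismatch
  r1: data parity 0, sent rp 0 → ok
  r2: data parity 0, sent rp 0 → ok
  r3: data parity 1, sent rp 1 → ok
Recompute each column's even parity and compare to cp:
  c0: data parity 1, sent cp 1 → ok
  c1: data parity 0, sent cp 1 → mismatch
  c2: data parity 1, sent cp 1 → ok
Exactly one row (r0) and one column (c1) fail → the flipped bit is at their intersection.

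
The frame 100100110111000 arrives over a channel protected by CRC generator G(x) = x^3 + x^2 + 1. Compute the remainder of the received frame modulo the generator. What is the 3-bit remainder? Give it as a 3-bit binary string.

100

Modulo-2 division of 100100110111000 by 1101:
  pos 0: 1001 XOR 1101 = 0100
  pos 1: 1000 XOR 1101 = 0101
  pos 2: 1010 XOR 1101 = 0111
  pos 3: 1111 XOR 1101 = 0010
  pos 5: 1010 XOR 1101 = 0111
  pos 6: 1111 XOR 1101 = 0010
  pos 8: 1011 XOR 1101 = 0110
  pos 9: 1100 XOR 1101 = 0001
Remainder = 100 (nonzero — an error is detected).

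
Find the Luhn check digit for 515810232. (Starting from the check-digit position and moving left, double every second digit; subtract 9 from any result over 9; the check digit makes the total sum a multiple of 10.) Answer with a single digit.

Partial digits right→left: 2 3 2 0 1 8 5 1 5
Double every second digit counting from the check-digit position (so the 1st, 3rd, 5th, ... of the partial from the right).
  doubled (with −9 where >9): 4 4 2 1 1 → sum 12
  kept as-is: 3 0 8 1 → sum 12
Total = 12 + 12 = 24.
Check digit = (10 − (24 mod 10)) mod 10 = 6.

6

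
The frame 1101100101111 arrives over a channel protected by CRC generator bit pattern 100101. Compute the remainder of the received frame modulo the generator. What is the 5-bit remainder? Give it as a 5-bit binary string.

10100

Modulo-2 division of 1101100101111 by 100101:
  pos 0: 110110 XOR 100101 = 010011
  pos 1: 100110 XOR 100101 = 000011
  pos 5: 111011 XOR 100101 = 011110
  pos 6: 111101 XOR 100101 = 011000
  pos 7: 110001 XOR 100101 = 010100
Remainder = 10100 (nonzero — an error is detected).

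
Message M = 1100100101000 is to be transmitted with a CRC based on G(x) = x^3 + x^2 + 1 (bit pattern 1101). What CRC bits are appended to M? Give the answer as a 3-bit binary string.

Append 3 zeros: 1100100101000000. Divide by 1101 (XOR where the leading bit is 1):
  pos 0: 1100 XOR 1101 = 0001
  pos 3: 1100 XOR 1101 = 0001
  pos 6: 1101 XOR 1101 = 0000
Remainder (last 3 bits) = 000. This is the CRC / FCS.

000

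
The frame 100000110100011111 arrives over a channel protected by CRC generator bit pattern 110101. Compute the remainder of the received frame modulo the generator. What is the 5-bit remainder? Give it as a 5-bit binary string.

00100

Modulo-2 division of 100000110100011111 by 110101:
  pos 0: 100000 XOR 110101 = 010101
  pos 1: 101011 XOR 110101 = 011110
  pos 2: 111101 XOR 110101 = 001000
  pos 4: 100001 XOR 110101 = 010100
  pos 5: 101000 XOR 110101 = 011101
  pos 6: 111010 XOR 110101 = 001111
  pos 8: 111101 XOR 110101 = 001000
  pos 10: 100011 XOR 110101 = 010110
  pos 11: 101101 XOR 110101 = 011000
  pos 12: 110001 XOR 110101 = 000100
Remainder = 00100 (nonzero — an error is detected).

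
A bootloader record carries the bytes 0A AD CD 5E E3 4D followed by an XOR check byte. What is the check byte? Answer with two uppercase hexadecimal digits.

XOR the bytes together:
  start with 0x0A
  0x0A ⊕ 0xAD = 0xA7
  0xA7 ⊕ 0xCD = 0x6A
  0x6A ⊕ 0x5E = 0x34
  0x34 ⊕ 0xE3 = 0xD7
  0xD7 ⊕ 0x4D = 0x9A

9A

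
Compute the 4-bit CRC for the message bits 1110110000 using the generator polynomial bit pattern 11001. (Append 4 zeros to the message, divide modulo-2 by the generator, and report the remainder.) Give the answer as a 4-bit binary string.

Append 4 zeros: 11101100000000. Divide by 11001 (XOR where the leading bit is 1):
  pos 0: 11101 XOR 11001 = 00100
  pos 2: 10010 XOR 11001 = 01011
  pos 3: 10110 XOR 11001 = 01111
  pos 4: 11110 XOR 11001 = 00111
  pos 6: 11100 XOR 11001 = 00101
  pos 8: 10100 XOR 11001 = 01101
  pos 9: 11010 XOR 11001 = 00011
Remainder (last 4 bits) = 0011. This is the CRC / FCS.

0011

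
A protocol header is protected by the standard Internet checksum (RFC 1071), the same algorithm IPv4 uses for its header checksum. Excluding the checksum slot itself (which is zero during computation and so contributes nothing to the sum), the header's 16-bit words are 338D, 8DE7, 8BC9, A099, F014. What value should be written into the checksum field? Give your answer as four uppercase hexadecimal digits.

2213

One's-complement addition (fold any carry out of bit 15 back into bit 0):
  0x338D + 0x8DE7 = 0x0C174
  0xC174 + 0x8BC9 = 0x14D3D → wrap carry → 0x4D3E
  0x4D3E + 0xA099 = 0x0EDD7
  0xEDD7 + 0xF014 = 0x1DDEB → wrap carry → 0xDDEC
One's-complement sum = 0xDDEC.
Checksum = ~0xDDEC & 0xFFFF = 0x2213.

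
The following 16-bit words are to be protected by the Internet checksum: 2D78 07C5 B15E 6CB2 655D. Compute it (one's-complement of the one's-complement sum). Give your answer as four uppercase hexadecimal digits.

One's-complement addition (fold any carry out of bit 15 back into bit 0):
  0x2D78 + 0x07C5 = 0x0353D
  0x353D + 0xB15E = 0x0E69B
  0xE69B + 0x6CB2 = 0x1534D → wrap carry → 0x534E
  0x534E + 0x655D = 0x0B8AB
One's-complement sum = 0xB8AB.
Checksum = ~0xB8AB & 0xFFFF = 0x4754.

4754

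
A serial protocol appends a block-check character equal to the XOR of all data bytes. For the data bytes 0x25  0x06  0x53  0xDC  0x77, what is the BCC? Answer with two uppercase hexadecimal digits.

XOR the bytes together:
  start with 0x25
  0x25 ⊕ 0x06 = 0x23
  0x23 ⊕ 0x53 = 0x70
  0x70 ⊕ 0xDC = 0xAC
  0xAC ⊕ 0x77 = 0xDB

DB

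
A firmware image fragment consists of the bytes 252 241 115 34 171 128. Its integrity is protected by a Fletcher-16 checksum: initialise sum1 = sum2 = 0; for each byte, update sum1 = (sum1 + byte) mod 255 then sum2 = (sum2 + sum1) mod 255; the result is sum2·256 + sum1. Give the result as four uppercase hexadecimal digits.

B3B0

Running sums (mod 255):
  after byte 0 (252): sum1=252, sum2=252
  after byte 1 (241): sum1=238, sum2=235
  after byte 2 (115): sum1=98, sum2=78
  after byte 3 (34): sum1=132, sum2=210
  after byte 4 (171): sum1=48, sum2=3
  after byte 5 (128): sum1=176, sum2=179
Checksum = sum2·256 + sum1 = 179·256 + 176 = 46000 = 0xB3B0.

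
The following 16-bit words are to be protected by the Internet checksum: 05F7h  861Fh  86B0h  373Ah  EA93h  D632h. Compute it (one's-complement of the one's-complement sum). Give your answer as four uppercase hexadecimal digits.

One's-complement addition (fold any carry out of bit 15 back into bit 0):
  0x05F7 + 0x861F = 0x08C16
  0x8C16 + 0x86B0 = 0x112C6 → wrap carry → 0x12C7
  0x12C7 + 0x373A = 0x04A01
  0x4A01 + 0xEA93 = 0x13494 → wrap carry → 0x3495
  0x3495 + 0xD632 = 0x10AC7 → wrap carry → 0x0AC8
One's-complement sum = 0x0AC8.
Checksum = ~0x0AC8 & 0xFFFF = 0xF537.

F537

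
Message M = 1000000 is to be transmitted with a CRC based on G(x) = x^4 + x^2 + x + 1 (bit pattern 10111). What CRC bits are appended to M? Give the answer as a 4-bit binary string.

Append 4 zeros: 10000000000. Divide by 10111 (XOR where the leading bit is 1):
  pos 0: 10000 XOR 10111 = 00111
  pos 2: 11100 XOR 10111 = 01011
  pos 3: 10110 XOR 10111 = 00001
Remainder (last 4 bits) = 1000. This is the CRC / FCS.

1000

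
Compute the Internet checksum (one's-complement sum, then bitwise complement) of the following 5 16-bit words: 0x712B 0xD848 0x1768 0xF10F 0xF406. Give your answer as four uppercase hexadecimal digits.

One's-complement addition (fold any carry out of bit 15 back into bit 0):
  0x712B + 0xD848 = 0x14973 → wrap carry → 0x4974
  0x4974 + 0x1768 = 0x060DC
  0x60DC + 0xF10F = 0x151EB → wrap carry → 0x51EC
  0x51EC + 0xF406 = 0x145F2 → wrap carry → 0x45F3
One's-complement sum = 0x45F3.
Checksum = ~0x45F3 & 0xFFFF = 0xBA0C.

BA0C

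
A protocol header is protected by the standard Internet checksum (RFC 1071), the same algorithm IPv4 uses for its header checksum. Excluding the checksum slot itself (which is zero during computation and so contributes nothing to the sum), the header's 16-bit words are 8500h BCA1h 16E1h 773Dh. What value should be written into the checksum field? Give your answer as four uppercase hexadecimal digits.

303F

One's-complement addition (fold any carry out of bit 15 back into bit 0):
  0x8500 + 0xBCA1 = 0x141A1 → wrap carry → 0x41A2
  0x41A2 + 0x16E1 = 0x05883
  0x5883 + 0x773D = 0x0CFC0
One's-complement sum = 0xCFC0.
Checksum = ~0xCFC0 & 0xFFFF = 0x303F.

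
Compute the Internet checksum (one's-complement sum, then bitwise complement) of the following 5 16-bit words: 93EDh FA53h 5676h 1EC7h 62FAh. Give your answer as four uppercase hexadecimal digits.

9986

One's-complement addition (fold any carry out of bit 15 back into bit 0):
  0x93ED + 0xFA53 = 0x18E40 → wrap carry → 0x8E41
  0x8E41 + 0x5676 = 0x0E4B7
  0xE4B7 + 0x1EC7 = 0x1037E → wrap carry → 0x037F
  0x037F + 0x62FA = 0x06679
One's-complement sum = 0x6679.
Checksum = ~0x6679 & 0xFFFF = 0x9986.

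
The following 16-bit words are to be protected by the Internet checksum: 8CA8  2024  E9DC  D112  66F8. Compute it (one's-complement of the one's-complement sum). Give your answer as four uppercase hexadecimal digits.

One's-complement addition (fold any carry out of bit 15 back into bit 0):
  0x8CA8 + 0x2024 = 0x0ACCC
  0xACCC + 0xE9DC = 0x196A8 → wrap carry → 0x96A9
  0x96A9 + 0xD112 = 0x167BB → wrap carry → 0x67BC
  0x67BC + 0x66F8 = 0x0CEB4
One's-complement sum = 0xCEB4.
Checksum = ~0xCEB4 & 0xFFFF = 0x314B.

314B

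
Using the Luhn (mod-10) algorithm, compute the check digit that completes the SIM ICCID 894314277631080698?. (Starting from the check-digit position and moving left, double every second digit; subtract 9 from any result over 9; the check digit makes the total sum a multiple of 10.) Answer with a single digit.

6

Partial digits right→left: 8 9 6 0 8 0 1 3 6 7 7 2 4 1 3 4 9 8
Double every second digit counting from the check-digit position (so the 1st, 3rd, 5th, ... of the partial from the right).
  doubled (with −9 where >9): 7 3 7 2 3 5 8 6 9 → sum 50
  kept as-is: 9 0 0 3 7 2 1 4 8 → sum 34
Total = 50 + 34 = 84.
Check digit = (10 − (84 mod 10)) mod 10 = 6.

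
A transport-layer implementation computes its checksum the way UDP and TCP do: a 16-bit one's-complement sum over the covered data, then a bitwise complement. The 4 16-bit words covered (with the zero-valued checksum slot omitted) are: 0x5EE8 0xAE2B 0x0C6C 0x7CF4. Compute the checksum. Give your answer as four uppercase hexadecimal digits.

One's-complement addition (fold any carry out of bit 15 back into bit 0):
  0x5EE8 + 0xAE2B = 0x10D13 → wrap carry → 0x0D14
  0x0D14 + 0x0C6C = 0x01980
  0x1980 + 0x7CF4 = 0x09674
One's-complement sum = 0x9674.
Checksum = ~0x9674 & 0xFFFF = 0x698B.

698B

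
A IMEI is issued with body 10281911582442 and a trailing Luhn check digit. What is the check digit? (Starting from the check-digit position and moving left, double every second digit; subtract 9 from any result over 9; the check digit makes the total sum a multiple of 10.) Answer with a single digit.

7

Partial digits right→left: 2 4 4 2 8 5 1 1 9 1 8 2 0 1
Double every second digit counting from the check-digit position (so the 1st, 3rd, 5th, ... of the partial from the right).
  doubled (with −9 where >9): 4 8 7 2 9 7 0 → sum 37
  kept as-is: 4 2 5 1 1 2 1 → sum 16
Total = 37 + 16 = 53.
Check digit = (10 − (53 mod 10)) mod 10 = 7.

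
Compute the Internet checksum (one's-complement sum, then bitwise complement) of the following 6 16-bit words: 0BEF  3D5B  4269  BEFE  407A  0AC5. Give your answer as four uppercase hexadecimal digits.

6A0E

One's-complement addition (fold any carry out of bit 15 back into bit 0):
  0x0BEF + 0x3D5B = 0x0494A
  0x494A + 0x4269 = 0x08BB3
  0x8BB3 + 0xBEFE = 0x14AB1 → wrap carry → 0x4AB2
  0x4AB2 + 0x407A = 0x08B2C
  0x8B2C + 0x0AC5 = 0x095F1
One's-complement sum = 0x95F1.
Checksum = ~0x95F1 & 0xFFFF = 0x6A0E.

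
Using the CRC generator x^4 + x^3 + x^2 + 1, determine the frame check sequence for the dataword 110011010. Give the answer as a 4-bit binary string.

1110

Append 4 zeros: 1100110100000. Divide by 11101 (XOR where the leading bit is 1):
  pos 0: 11001 XOR 11101 = 00100
  pos 2: 10010 XOR 11101 = 01111
  pos 3: 11111 XOR 11101 = 00010
  pos 6: 10000 XOR 11101 = 01101
  pos 7: 11010 XOR 11101 = 00111
Remainder (last 4 bits) = 1110. This is the CRC / FCS.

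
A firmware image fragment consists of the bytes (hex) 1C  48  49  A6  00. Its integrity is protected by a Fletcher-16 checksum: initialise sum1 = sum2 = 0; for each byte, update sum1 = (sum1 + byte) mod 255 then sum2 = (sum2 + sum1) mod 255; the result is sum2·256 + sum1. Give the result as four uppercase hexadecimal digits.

D654

Running sums (mod 255):
  after byte 0 (1C): sum1=28, sum2=28
  after byte 1 (48): sum1=100, sum2=128
  after byte 2 (49): sum1=173, sum2=46
  after byte 3 (A6): sum1=84, sum2=130
  after byte 4 (00): sum1=84, sum2=214
Checksum = sum2·256 + sum1 = 214·256 + 84 = 54868 = 0xD654.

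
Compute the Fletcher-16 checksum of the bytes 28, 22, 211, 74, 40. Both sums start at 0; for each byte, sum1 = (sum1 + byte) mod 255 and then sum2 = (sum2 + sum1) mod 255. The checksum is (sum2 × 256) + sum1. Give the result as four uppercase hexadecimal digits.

Running sums (mod 255):
  after byte 0 (28): sum1=28, sum2=28
  after byte 1 (22): sum1=50, sum2=78
  after byte 2 (211): sum1=6, sum2=84
  after byte 3 (74): sum1=80, sum2=164
  after byte 4 (40): sum1=120, sum2=29
Checksum = sum2·256 + sum1 = 29·256 + 120 = 7544 = 0x1D78.

1D78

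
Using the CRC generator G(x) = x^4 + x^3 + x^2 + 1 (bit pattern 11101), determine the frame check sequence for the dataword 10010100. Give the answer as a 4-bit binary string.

0001

Append 4 zeros: 100101000000. Divide by 11101 (XOR where the leading bit is 1):
  pos 0: 10010 XOR 11101 = 01111
  pos 1: 11111 XOR 11101 = 00010
  pos 4: 10000 XOR 11101 = 01101
  pos 5: 11010 XOR 11101 = 00111
  pos 7: 11100 XOR 11101 = 00001
Remainder (last 4 bits) = 0001. This is the CRC / FCS.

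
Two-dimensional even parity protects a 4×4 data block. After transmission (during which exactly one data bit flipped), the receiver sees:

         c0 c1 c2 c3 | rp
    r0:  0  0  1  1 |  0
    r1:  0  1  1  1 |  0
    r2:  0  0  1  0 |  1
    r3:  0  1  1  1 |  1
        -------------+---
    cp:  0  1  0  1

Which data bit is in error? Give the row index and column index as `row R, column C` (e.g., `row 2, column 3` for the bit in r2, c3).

row 1, column 1

Recompute each row's even parity and compare to rp:
  r0: data parity 0, sent rp 0 → ok
  r1: data parity 1, sent rp 0 → mismatch
  r2: data parity 1, sent rp 1 → ok
  r3: data parity 1, sent rp 1 → ok
Recompute each column's even parity and compare to cp:
  c0: data parity 0, sent cp 0 → ok
  c1: data parity 0, sent cp 1 → mismatch
  c2: data parity 0, sent cp 0 → ok
  c3: data parity 1, sent cp 1 → ok
Exactly one row (r1) and one column (c1) fail → the flipped bit is at their intersection.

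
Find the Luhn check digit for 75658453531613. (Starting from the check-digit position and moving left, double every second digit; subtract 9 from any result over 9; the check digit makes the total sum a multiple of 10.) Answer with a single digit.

Partial digits right→left: 3 1 6 1 3 5 3 5 4 8 5 6 5 7
Double every second digit counting from the check-digit position (so the 1st, 3rd, 5th, ... of the partial from the right).
  doubled (with −9 where >9): 6 3 6 6 8 1 1 → sum 31
  kept as-is: 1 1 5 5 8 6 7 → sum 33
Total = 31 + 33 = 64.
Check digit = (10 − (64 mod 10)) mod 10 = 6.

6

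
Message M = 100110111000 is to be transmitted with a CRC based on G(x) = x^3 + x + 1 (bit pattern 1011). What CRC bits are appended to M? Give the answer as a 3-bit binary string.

010

Append 3 zeros: 100110111000000. Divide by 1011 (XOR where the leading bit is 1):
  pos 0: 1001 XOR 1011 = 0010
  pos 2: 1010 XOR 1011 = 0001
  pos 5: 1111 XOR 1011 = 0100
  pos 6: 1000 XOR 1011 = 0011
  pos 8: 1100 XOR 1011 = 0111
  pos 9: 1110 XOR 1011 = 0101
  pos 10: 1010 XOR 1011 = 0001
Remainder (last 3 bits) = 010. This is the CRC / FCS.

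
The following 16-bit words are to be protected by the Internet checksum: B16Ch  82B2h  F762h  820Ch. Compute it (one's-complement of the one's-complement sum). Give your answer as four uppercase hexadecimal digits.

One's-complement addition (fold any carry out of bit 15 back into bit 0):
  0xB16C + 0x82B2 = 0x1341E → wrap carry → 0x341F
  0x341F + 0xF762 = 0x12B81 → wrap carry → 0x2B82
  0x2B82 + 0x820C = 0x0AD8E
One's-complement sum = 0xAD8E.
Checksum = ~0xAD8E & 0xFFFF = 0x5271.

5271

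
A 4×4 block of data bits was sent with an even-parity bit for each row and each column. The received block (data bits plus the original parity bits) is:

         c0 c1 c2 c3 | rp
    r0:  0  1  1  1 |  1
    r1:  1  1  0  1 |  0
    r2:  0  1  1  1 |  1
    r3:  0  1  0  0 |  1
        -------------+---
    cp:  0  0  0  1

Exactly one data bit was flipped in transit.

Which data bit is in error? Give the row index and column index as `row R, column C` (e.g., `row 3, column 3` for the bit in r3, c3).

Recompute each row's even parity and compare to rp:
  r0: data parity 1, sent rp 1 → ok
  r1: data parity 1, sent rp 0 → mismatch
  r2: data parity 1, sent rp 1 → ok
  r3: data parity 1, sent rp 1 → ok
Recompute each column's even parity and compare to cp:
  c0: data parity 1, sent cp 0 → mismatch
  c1: data parity 0, sent cp 0 → ok
  c2: data parity 0, sent cp 0 → ok
  c3: data parity 1, sent cp 1 → ok
Exactly one row (r1) and one column (c0) fail → the flipped bit is at their intersection.

row 1, column 0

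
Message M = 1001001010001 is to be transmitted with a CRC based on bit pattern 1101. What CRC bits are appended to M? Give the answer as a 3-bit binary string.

Append 3 zeros: 1001001010001000. Divide by 1101 (XOR where the leading bit is 1):
  pos 0: 1001 XOR 1101 = 0100
  pos 1: 1000 XOR 1101 = 0101
  pos 2: 1010 XOR 1101 = 0111
  pos 3: 1111 XOR 1101 = 0010
  pos 5: 1001 XOR 1101 = 0100
  pos 6: 1000 XOR 1101 = 0101
  pos 7: 1010 XOR 1101 = 0111
  pos 8: 1110 XOR 1101 = 0011
  pos 10: 1110 XOR 1101 = 0011
  pos 12: 1100 XOR 1101 = 0001
Remainder (last 3 bits) = 001. This is the CRC / FCS.

001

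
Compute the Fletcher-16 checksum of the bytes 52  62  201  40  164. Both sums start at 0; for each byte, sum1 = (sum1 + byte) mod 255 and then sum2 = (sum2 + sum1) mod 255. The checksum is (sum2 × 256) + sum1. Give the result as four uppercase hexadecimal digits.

Running sums (mod 255):
  after byte 0 (52): sum1=52, sum2=52
  after byte 1 (62): sum1=114, sum2=166
  after byte 2 (201): sum1=60, sum2=226
  after byte 3 (40): sum1=100, sum2=71
  after byte 4 (164): sum1=9, sum2=80
Checksum = sum2·256 + sum1 = 80·256 + 9 = 20489 = 0x5009.

5009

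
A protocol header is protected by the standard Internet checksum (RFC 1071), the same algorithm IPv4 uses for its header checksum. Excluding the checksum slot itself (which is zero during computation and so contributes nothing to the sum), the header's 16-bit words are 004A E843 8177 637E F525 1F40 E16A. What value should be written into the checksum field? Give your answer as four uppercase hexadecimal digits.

One's-complement addition (fold any carry out of bit 15 back into bit 0):
  0x004A + 0xE843 = 0x0E88D
  0xE88D + 0x8177 = 0x16A04 → wrap carry → 0x6A05
  0x6A05 + 0x637E = 0x0CD83
  0xCD83 + 0xF525 = 0x1C2A8 → wrap carry → 0xC2A9
  0xC2A9 + 0x1F40 = 0x0E1E9
  0xE1E9 + 0xE16A = 0x1C353 → wrap carry → 0xC354
One's-complement sum = 0xC354.
Checksum = ~0xC354 & 0xFFFF = 0x3CAB.

3CAB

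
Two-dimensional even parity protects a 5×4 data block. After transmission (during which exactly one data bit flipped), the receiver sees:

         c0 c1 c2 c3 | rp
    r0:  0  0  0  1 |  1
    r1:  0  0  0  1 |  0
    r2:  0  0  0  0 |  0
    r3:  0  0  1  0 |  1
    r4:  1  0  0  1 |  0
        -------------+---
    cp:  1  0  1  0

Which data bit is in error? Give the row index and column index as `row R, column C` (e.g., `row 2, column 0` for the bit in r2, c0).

Recompute each row's even parity and compare to rp:
  r0: data parity 1, sent rp 1 → ok
  r1: data parity 1, sent rp 0 → mismatch
  r2: data parity 0, sent rp 0 → ok
  r3: data parity 1, sent rp 1 → ok
  r4: data parity 0, sent rp 0 → ok
Recompute each column's even parity and compare to cp:
  c0: data parity 1, sent cp 1 → ok
  c1: data parity 0, sent cp 0 → ok
  c2: data parity 1, sent cp 1 → ok
  c3: data parity 1, sent cp 0 → mismatch
Exactly one row (r1) and one column (c3) fail → the flipped bit is at their intersection.

row 1, column 3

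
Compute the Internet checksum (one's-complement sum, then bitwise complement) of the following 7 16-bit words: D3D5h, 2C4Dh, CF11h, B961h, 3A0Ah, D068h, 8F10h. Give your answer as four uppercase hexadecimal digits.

DDE5

One's-complement addition (fold any carry out of bit 15 back into bit 0):
  0xD3D5 + 0x2C4D = 0x10022 → wrap carry → 0x0023
  0x0023 + 0xCF11 = 0x0CF34
  0xCF34 + 0xB961 = 0x18895 → wrap carry → 0x8896
  0x8896 + 0x3A0A = 0x0C2A0
  0xC2A0 + 0xD068 = 0x19308 → wrap carry → 0x9309
  0x9309 + 0x8F10 = 0x12219 → wrap carry → 0x221A
One's-complement sum = 0x221A.
Checksum = ~0x221A & 0xFFFF = 0xDDE5.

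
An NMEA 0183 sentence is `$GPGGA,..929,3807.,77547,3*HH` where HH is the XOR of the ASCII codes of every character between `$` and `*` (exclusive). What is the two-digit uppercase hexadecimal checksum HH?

43

XOR the ASCII codes of the payload characters:
  'G' = 0x47 → acc = 0x47
  'P' = 0x50 → acc = 0x17
  'G' = 0x47 → acc = 0x50
  'G' = 0x47 → acc = 0x17
  'A' = 0x41 → acc = 0x56
  ',' = 0x2C → acc = 0x7A
  '.' = 0x2E → acc = 0x54
  '.' = 0x2E → acc = 0x7A
  '9' = 0x39 → acc = 0x43
  '2' = 0x32 → acc = 0x71
  '9' = 0x39 → acc = 0x48
  ',' = 0x2C → acc = 0x64
  '3' = 0x33 → acc = 0x57
  '8' = 0x38 → acc = 0x6F
  '0' = 0x30 → acc = 0x5F
  '7' = 0x37 → acc = 0x68
  '.' = 0x2E → acc = 0x46
  ',' = 0x2C → acc = 0x6A
  '7' = 0x37 → acc = 0x5D
  '7' = 0x37 → acc = 0x6A
  '5' = 0x35 → acc = 0x5F
  '4' = 0x34 → acc = 0x6B
  '7' = 0x37 → acc = 0x5C
  ',' = 0x2C → acc = 0x70
  '3' = 0x33 → acc = 0x43
Checksum = 0x43.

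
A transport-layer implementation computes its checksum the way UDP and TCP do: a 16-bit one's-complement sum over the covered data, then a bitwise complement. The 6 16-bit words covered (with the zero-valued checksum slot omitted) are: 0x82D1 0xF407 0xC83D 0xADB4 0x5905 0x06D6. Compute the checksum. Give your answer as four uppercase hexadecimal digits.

One's-complement addition (fold any carry out of bit 15 back into bit 0):
  0x82D1 + 0xF407 = 0x176D8 → wrap carry → 0x76D9
  0x76D9 + 0xC83D = 0x13F16 → wrap carry → 0x3F17
  0x3F17 + 0xADB4 = 0x0ECCB
  0xECCB + 0x5905 = 0x145D0 → wrap carry → 0x45D1
  0x45D1 + 0x06D6 = 0x04CA7
One's-complement sum = 0x4CA7.
Checksum = ~0x4CA7 & 0xFFFF = 0xB358.

B358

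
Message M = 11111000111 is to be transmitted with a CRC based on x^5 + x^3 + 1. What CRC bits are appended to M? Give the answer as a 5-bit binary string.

Append 5 zeros: 1111100011100000. Divide by 101001 (XOR where the leading bit is 1):
  pos 0: 111110 XOR 101001 = 010111
  pos 1: 101110 XOR 101001 = 000111
  pos 4: 111011 XOR 101001 = 010010
  pos 5: 100101 XOR 101001 = 001100
  pos 7: 110000 XOR 101001 = 011001
  pos 8: 110010 XOR 101001 = 011011
  pos 9: 110110 XOR 101001 = 011111
  pos 10: 111110 XOR 101001 = 010111
Remainder (last 5 bits) = 10111. This is the CRC / FCS.

10111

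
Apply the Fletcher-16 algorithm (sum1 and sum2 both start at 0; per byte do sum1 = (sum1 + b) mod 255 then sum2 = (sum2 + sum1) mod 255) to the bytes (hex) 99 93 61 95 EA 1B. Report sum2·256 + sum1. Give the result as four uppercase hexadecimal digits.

Running sums (mod 255):
  after byte 0 (99): sum1=153, sum2=153
  after byte 1 (93): sum1=45, sum2=198
  after byte 2 (61): sum1=142, sum2=85
  after byte 3 (95): sum1=36, sum2=121
  after byte 4 (EA): sum1=15, sum2=136
  after byte 5 (1B): sum1=42, sum2=178
Checksum = sum2·256 + sum1 = 178·256 + 42 = 45610 = 0xB22A.

B22A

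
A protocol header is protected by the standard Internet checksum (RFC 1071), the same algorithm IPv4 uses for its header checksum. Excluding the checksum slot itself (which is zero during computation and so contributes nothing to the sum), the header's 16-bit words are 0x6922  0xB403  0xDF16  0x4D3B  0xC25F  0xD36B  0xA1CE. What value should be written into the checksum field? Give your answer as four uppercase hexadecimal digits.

7EED

One's-complement addition (fold any carry out of bit 15 back into bit 0):
  0x6922 + 0xB403 = 0x11D25 → wrap carry → 0x1D26
  0x1D26 + 0xDF16 = 0x0FC3C
  0xFC3C + 0x4D3B = 0x14977 → wrap carry → 0x4978
  0x4978 + 0xC25F = 0x10BD7 → wrap carry → 0x0BD8
  0x0BD8 + 0xD36B = 0x0DF43
  0xDF43 + 0xA1CE = 0x18111 → wrap carry → 0x8112
One's-complement sum = 0x8112.
Checksum = ~0x8112 & 0xFFFF = 0x7EED.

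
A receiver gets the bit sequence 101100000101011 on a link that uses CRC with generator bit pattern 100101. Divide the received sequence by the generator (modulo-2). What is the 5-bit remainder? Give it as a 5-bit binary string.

11010

Modulo-2 division of 101100000101011 by 100101:
  pos 0: 101100 XOR 100101 = 001001
  pos 2: 100100 XOR 100101 = 000001
  pos 7: 101010 XOR 100101 = 001111
  pos 9: 111111 XOR 100101 = 011010
Remainder = 11010 (nonzero — an error is detected).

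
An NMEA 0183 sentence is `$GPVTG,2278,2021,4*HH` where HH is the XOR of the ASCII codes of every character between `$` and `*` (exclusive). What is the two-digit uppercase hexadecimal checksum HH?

44

XOR the ASCII codes of the payload characters:
  'G' = 0x47 → acc = 0x47
  'P' = 0x50 → acc = 0x17
  'V' = 0x56 → acc = 0x41
  'T' = 0x54 → acc = 0x15
  'G' = 0x47 → acc = 0x52
  ',' = 0x2C → acc = 0x7E
  '2' = 0x32 → acc = 0x4C
  '2' = 0x32 → acc = 0x7E
  '7' = 0x37 → acc = 0x49
  '8' = 0x38 → acc = 0x71
  ',' = 0x2C → acc = 0x5D
  '2' = 0x32 → acc = 0x6F
  '0' = 0x30 → acc = 0x5F
  '2' = 0x32 → acc = 0x6D
  '1' = 0x31 → acc = 0x5C
  ',' = 0x2C → acc = 0x70
  '4' = 0x34 → acc = 0x44
Checksum = 0x44.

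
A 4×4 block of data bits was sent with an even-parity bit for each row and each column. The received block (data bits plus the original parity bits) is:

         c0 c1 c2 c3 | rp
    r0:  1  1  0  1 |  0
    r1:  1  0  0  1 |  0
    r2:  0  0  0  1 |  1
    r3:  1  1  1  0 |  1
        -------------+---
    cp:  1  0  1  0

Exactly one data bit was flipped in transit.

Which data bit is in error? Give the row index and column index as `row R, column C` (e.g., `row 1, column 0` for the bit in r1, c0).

Recompute each row's even parity and compare to rp:
  r0: data parity 1, sent rp 0 → mismatch
  r1: data parity 0, sent rp 0 → ok
  r2: data parity 1, sent rp 1 → ok
  r3: data parity 1, sent rp 1 → ok
Recompute each column's even parity and compare to cp:
  c0: data parity 1, sent cp 1 → ok
  c1: data parity 0, sent cp 0 → ok
  c2: data parity 1, sent cp 1 → ok
  c3: data parity 1, sent cp 0 → mismatch
Exactly one row (r0) and one column (c3) fail → the flipped bit is at their intersection.

row 0, column 3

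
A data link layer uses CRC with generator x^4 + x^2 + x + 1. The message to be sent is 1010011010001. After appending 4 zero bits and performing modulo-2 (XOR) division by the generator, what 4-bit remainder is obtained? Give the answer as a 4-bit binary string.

1111

Append 4 zeros: 10100110100010000. Divide by 10111 (XOR where the leading bit is 1):
  pos 0: 10100 XOR 10111 = 00011
  pos 3: 11110 XOR 10111 = 01001
  pos 4: 10011 XOR 10111 = 00100
  pos 6: 10000 XOR 10111 = 00111
  pos 8: 11101 XOR 10111 = 01010
  pos 9: 10100 XOR 10111 = 00011
  pos 12: 11000 XOR 10111 = 01111
Remainder (last 4 bits) = 1111. This is the CRC / FCS.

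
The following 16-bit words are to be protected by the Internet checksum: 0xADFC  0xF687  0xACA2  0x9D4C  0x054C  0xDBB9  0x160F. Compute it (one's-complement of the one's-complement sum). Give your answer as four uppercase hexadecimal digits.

One's-complement addition (fold any carry out of bit 15 back into bit 0):
  0xADFC + 0xF687 = 0x1A483 → wrap carry → 0xA484
  0xA484 + 0xACA2 = 0x15126 → wrap carry → 0x5127
  0x5127 + 0x9D4C = 0x0EE73
  0xEE73 + 0x054C = 0x0F3BF
  0xF3BF + 0xDBB9 = 0x1CF78 → wrap carry → 0xCF79
  0xCF79 + 0x160F = 0x0E588
One's-complement sum = 0xE588.
Checksum = ~0xE588 & 0xFFFF = 0x1A77.

1A77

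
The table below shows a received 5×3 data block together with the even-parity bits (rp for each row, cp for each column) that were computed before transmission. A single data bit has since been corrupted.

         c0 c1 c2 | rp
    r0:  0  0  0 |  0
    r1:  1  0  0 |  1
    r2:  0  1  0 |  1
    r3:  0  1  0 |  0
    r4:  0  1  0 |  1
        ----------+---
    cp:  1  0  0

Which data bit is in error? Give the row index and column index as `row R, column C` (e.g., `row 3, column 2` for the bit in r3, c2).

Recompute each row's even parity and compare to rp:
  r0: data parity 0, sent rp 0 → ok
  r1: data parity 1, sent rp 1 → ok
  r2: data parity 1, sent rp 1 → ok
  r3: data parity 1, sent rp 0 → mismatch
  r4: data parity 1, sent rp 1 → ok
Recompute each column's even parity and compare to cp:
  c0: data parity 1, sent cp 1 → ok
  c1: data parity 1, sent cp 0 → mismatch
  c2: data parity 0, sent cp 0 → ok
Exactly one row (r3) and one column (c1) fail → the flipped bit is at their intersection.

row 3, column 1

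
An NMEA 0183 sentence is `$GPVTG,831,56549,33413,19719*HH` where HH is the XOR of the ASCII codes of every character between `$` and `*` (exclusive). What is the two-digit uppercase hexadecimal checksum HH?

XOR the ASCII codes of the payload characters:
  'G' = 0x47 → acc = 0x47
  'P' = 0x50 → acc = 0x17
  'V' = 0x56 → acc = 0x41
  'T' = 0x54 → acc = 0x15
  'G' = 0x47 → acc = 0x52
  ',' = 0x2C → acc = 0x7E
  '8' = 0x38 → acc = 0x46
  '3' = 0x33 → acc = 0x75
  '1' = 0x31 → acc = 0x44
  ',' = 0x2C → acc = 0x68
  '5' = 0x35 → acc = 0x5D
  '6' = 0x36 → acc = 0x6B
  '5' = 0x35 → acc = 0x5E
  '4' = 0x34 → acc = 0x6A
  '9' = 0x39 → acc = 0x53
  ',' = 0x2C → acc = 0x7F
  '3' = 0x33 → acc = 0x4C
  '3' = 0x33 → acc = 0x7F
  '4' = 0x34 → acc = 0x4B
  '1' = 0x31 → acc = 0x7A
  '3' = 0x33 → acc = 0x49
  ',' = 0x2C → acc = 0x65
  '1' = 0x31 → acc = 0x54
  '9' = 0x39 → acc = 0x6D
  '7' = 0x37 → acc = 0x5A
  '1' = 0x31 → acc = 0x6B
  '9' = 0x39 → acc = 0x52
Checksum = 0x52.

52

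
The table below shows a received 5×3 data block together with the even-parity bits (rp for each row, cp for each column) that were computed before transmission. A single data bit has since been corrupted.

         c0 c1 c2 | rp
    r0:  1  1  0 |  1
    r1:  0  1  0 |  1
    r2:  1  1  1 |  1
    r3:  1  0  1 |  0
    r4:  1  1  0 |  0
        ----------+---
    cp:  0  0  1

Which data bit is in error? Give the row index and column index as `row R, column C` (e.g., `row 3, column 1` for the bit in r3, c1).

row 0, column 2

Recompute each row's even parity and compare to rp:
  r0: data parity 0, sent rp 1 → mismatch
  r1: data parity 1, sent rp 1 → ok
  r2: data parity 1, sent rp 1 → ok
  r3: data parity 0, sent rp 0 → ok
  r4: data parity 0, sent rp 0 → ok
Recompute each column's even parity and compare to cp:
  c0: data parity 0, sent cp 0 → ok
  c1: data parity 0, sent cp 0 → ok
  c2: data parity 0, sent cp 1 → mismatch
Exactly one row (r0) and one column (c2) fail → the flipped bit is at their intersection.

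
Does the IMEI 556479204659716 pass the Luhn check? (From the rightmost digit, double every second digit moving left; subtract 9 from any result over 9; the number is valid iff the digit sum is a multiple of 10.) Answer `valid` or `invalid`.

From the right, keep odd positions and double even positions (subtract 9 from any doubled value over 9):
  doubled (positions 2,4,...): 2 9 3 0 9 8 1 → sum 32
  kept (positions 1,3,...): 6 7 5 4 2 7 6 5 → sum 42
Total = 74.
74 mod 10 = 4, so the number is invalid.

invalid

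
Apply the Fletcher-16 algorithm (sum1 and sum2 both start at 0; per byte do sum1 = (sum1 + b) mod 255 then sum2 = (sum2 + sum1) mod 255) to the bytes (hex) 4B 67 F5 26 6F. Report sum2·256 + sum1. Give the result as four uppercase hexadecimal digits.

Running sums (mod 255):
  after byte 0 (4B): sum1=75, sum2=75
  after byte 1 (67): sum1=178, sum2=253
  after byte 2 (F5): sum1=168, sum2=166
  after byte 3 (26): sum1=206, sum2=117
  after byte 4 (6F): sum1=62, sum2=179
Checksum = sum2·256 + sum1 = 179·256 + 62 = 45886 = 0xB33E.

B33E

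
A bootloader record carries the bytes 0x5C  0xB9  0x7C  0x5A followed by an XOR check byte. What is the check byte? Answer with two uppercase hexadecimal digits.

XOR the bytes together:
  start with 0x5C
  0x5C ⊕ 0xB9 = 0xE5
  0xE5 ⊕ 0x7C = 0x99
  0x99 ⊕ 0x5A = 0xC3

C3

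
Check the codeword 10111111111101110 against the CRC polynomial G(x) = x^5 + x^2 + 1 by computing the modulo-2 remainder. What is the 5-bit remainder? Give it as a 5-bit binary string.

00000

Modulo-2 division of 10111111111101110 by 100101:
  pos 0: 101111 XOR 100101 = 001010
  pos 2: 101011 XOR 100101 = 001110
  pos 4: 111011 XOR 100101 = 011110
  pos 5: 111101 XOR 100101 = 011000
  pos 6: 110001 XOR 100101 = 010100
  pos 7: 101000 XOR 100101 = 001101
  pos 9: 110111 XOR 100101 = 010010
  pos 10: 100101 XOR 100101 = 000000
Remainder = 00000 (zero — the frame passes the CRC check).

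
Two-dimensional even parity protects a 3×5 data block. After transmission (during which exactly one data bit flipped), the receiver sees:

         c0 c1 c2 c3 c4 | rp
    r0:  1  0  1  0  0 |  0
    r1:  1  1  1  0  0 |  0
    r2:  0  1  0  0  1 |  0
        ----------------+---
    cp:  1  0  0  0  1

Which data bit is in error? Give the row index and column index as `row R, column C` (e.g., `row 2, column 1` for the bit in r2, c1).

Recompute each row's even parity and compare to rp:
  r0: data parity 0, sent rp 0 → ok
  r1: data parity 1, sent rp 0 → mismatch
  r2: data parity 0, sent rp 0 → ok
Recompute each column's even parity and compare to cp:
  c0: data parity 0, sent cp 1 → mismatch
  c1: data parity 0, sent cp 0 → ok
  c2: data parity 0, sent cp 0 → ok
  c3: data parity 0, sent cp 0 → ok
  c4: data parity 1, sent cp 1 → ok
Exactly one row (r1) and one column (c0) fail → the flipped bit is at their intersection.

row 1, column 0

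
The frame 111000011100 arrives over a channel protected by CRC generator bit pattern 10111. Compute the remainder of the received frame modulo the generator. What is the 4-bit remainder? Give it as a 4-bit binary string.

0000

Modulo-2 division of 111000011100 by 10111:
  pos 0: 11100 XOR 10111 = 01011
  pos 1: 10110 XOR 10111 = 00001
  pos 5: 10111 XOR 10111 = 00000
Remainder = 0000 (zero — the frame passes the CRC check).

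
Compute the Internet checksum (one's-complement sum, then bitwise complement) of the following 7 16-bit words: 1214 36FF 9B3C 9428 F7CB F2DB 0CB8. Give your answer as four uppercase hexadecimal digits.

One's-complement addition (fold any carry out of bit 15 back into bit 0):
  0x1214 + 0x36FF = 0x04913
  0x4913 + 0x9B3C = 0x0E44F
  0xE44F + 0x9428 = 0x17877 → wrap carry → 0x7878
  0x7878 + 0xF7CB = 0x17043 → wrap carry → 0x7044
  0x7044 + 0xF2DB = 0x1631F → wrap carry → 0x6320
  0x6320 + 0x0CB8 = 0x06FD8
One's-complement sum = 0x6FD8.
Checksum = ~0x6FD8 & 0xFFFF = 0x9027.

9027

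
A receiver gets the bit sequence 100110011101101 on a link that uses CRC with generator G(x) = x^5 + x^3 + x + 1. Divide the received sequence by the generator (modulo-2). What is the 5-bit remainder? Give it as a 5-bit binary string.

11100

Modulo-2 division of 100110011101101 by 101011:
  pos 0: 100110 XOR 101011 = 001101
  pos 2: 110101 XOR 101011 = 011110
  pos 3: 111101 XOR 101011 = 010110
  pos 4: 101101 XOR 101011 = 000110
  pos 7: 110011 XOR 101011 = 011000
  pos 8: 110000 XOR 101011 = 011011
  pos 9: 110111 XOR 101011 = 011100
Remainder = 11100 (nonzero — an error is detected).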